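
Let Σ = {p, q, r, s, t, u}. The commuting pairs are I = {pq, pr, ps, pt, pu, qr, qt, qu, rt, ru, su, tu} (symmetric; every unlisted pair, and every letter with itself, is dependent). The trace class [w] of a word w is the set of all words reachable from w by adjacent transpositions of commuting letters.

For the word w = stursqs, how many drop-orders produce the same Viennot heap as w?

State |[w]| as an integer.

14

drop 0:s onto floor
drop 1:t onto {0:s}
drop 2:u onto floor
drop 3:r onto {0:s}
drop 4:s onto {1:t, 3:r}
drop 5:q onto {4:s}
drop 6:s onto {5:q}
ground layer = {0:s, 2:u}
drop-orders for the pieces not yet dropped (sum over which currently-grounded one goes next):
  1 to go: {2} 1  {6} 1
  2 to go: {2,6} 2  {5,6} 1
  3 to go: {2,5,6} 3  {4,5,6} 1
  4 to go: {1,4,5,6} 1  {2,4,5,6} 4  {3,4,5,6} 1
  5 to go: {1,2,4,5,6} 5  {1,3,4,5,6} 2  {2,3,4,5,6} 5
  if 0:s drops first: 12 orders
  if 2:u drops first: 2 orders
heap linearizations: 14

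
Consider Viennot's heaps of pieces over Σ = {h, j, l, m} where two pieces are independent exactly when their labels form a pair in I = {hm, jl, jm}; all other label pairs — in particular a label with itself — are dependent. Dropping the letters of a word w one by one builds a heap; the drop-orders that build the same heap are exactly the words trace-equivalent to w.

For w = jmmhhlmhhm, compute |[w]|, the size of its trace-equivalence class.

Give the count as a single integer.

60

piece 0:j — minimal
piece 1:m — minimal
piece 2:m rests on {1:m}
piece 3:h rests on {0:j}
piece 4:h rests on {3:h}
piece 5:l rests on {2:m, 4:h}
piece 6:m rests on {5:l}
piece 7:h rests on {5:l}
piece 8:h rests on {7:h}
piece 9:m rests on {6:m}
minimal pieces: {0:j, 1:m}
ways to finish when only these pieces remain (= sum over removing one remaining piece with nothing left below it):
  1 left: {8}→1  {9}→1
  2 left: {6,9}→1  {7,8}→1  {8,9}→2
  3 left: {6,8,9}→3  {7,8,9}→3
  4 left: {6,7,8,9}→6
  5 left: {5,6,7,8,9}→6
  6 left: {2,5,6,7,8,9}→6  {4,5,6,7,8,9}→6
  7 left: {1,2,5,6,7,8,9}→6  {2,4,5,6,7,8,9}→12  {3,4,5,6,7,8,9}→6
  8 left: {0,3,4,5,6,7,8,9}→6  {1,2,4,5,6,7,8,9}→18  {2,3,4,5,6,7,8,9}→18
  placing 0:j first → 36 extensions
  placing 1:m first → 24 extensions
total linear extensions = 60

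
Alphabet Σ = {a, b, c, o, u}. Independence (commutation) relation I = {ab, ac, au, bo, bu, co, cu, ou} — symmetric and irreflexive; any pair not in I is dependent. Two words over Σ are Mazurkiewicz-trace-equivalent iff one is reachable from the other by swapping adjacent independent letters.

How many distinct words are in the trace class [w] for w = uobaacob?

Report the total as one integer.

#0=u has no predecessor
#1=o has no predecessor
#2=b has no predecessor
#3=a depends on [1:o]
#4=a depends on [3:a]
#5=c depends on [2:b]
#6=o depends on [4:a]
#7=b depends on [5:c]
sources: [0:u, 1:o, 2:b]
N(rest) = Σ N(rest − s) over sources s of rest; N(one piece) = 1:
  size 1 → [0]=1  [6]=1  [7]=1
  size 2 → [0,6]=2  [0,7]=2  [4,6]=1  [5,7]=1  [6,7]=2
  size 3 → [0,4,6]=3  [0,5,7]=3  [0,6,7]=6  [2,5,7]=1  [3,4,6]=1  [4,6,7]=3  [5,6,7]=3
  size 4 → [0,2,5,7]=4  [0,3,4,6]=4  [0,4,6,7]=12  [0,5,6,7]=12  [1,3,4,6]=1  [2,5,6,7]=4  [3,4,6,7]=4  [4,5,6,7]=6
  size 5 → [0,1,3,4,6]=5  [0,2,5,6,7]=20  [0,3,4,6,7]=20  [0,4,5,6,7]=30  [1,3,4,6,7]=5  [2,4,5,6,7]=10  [3,4,5,6,7]=10
  size 6 → [0,1,3,4,6,7]=30  [0,2,4,5,6,7]=60  [0,3,4,5,6,7]=60  [1,3,4,5,6,7]=15  [2,3,4,5,6,7]=20
  first=0(u) contributes 35
  first=1(o) contributes 140
  first=2(b) contributes 105
|[w]| = 280

280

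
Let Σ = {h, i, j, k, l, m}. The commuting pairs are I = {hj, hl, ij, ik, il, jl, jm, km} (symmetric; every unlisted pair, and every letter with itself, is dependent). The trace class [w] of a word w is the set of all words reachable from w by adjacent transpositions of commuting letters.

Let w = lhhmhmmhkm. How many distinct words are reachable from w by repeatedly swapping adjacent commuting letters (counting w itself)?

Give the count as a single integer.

6

#0=l has no predecessor
#1=h has no predecessor
#2=h depends on [1:h]
#3=m depends on [0:l, 2:h]
#4=h depends on [3:m]
#5=m depends on [4:h]
#6=m depends on [5:m]
#7=h depends on [6:m]
#8=k depends on [7:h]
#9=m depends on [7:h]
sources: [0:l, 1:h]
N(rest) = Σ N(rest − s) over sources s of rest; N(one piece) = 1:
  size 1 → [8]=1  [9]=1
  size 2 → [8,9]=2
  size 3 → [7,8,9]=2
  size 4 → [6,7,8,9]=2
  size 5 → [5,6,7,8,9]=2
  size 6 → [4,5,6,7,8,9]=2
  size 7 → [3,4,5,6,7,8,9]=2
  size 8 → [0,3,4,5,6,7,8,9]=2  [2,3,4,5,6,7,8,9]=2
  first=0(l) contributes 2
  first=1(h) contributes 4
|[w]| = 6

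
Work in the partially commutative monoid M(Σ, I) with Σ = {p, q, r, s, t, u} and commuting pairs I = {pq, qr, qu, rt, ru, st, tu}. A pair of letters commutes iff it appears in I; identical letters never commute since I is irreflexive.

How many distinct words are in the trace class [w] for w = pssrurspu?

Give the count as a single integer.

3

drop 0:p onto floor
drop 1:s onto {0:p}
drop 2:s onto {1:s}
drop 3:r onto {2:s}
drop 4:u onto {2:s}
drop 5:r onto {3:r}
drop 6:s onto {4:u, 5:r}
drop 7:p onto {6:s}
drop 8:u onto {7:p}
ground layer = {0:p}
drop-orders for the pieces not yet dropped (sum over which currently-grounded one goes next):
  1 to go: {8} 1
  2 to go: {7,8} 1
  3 to go: {6,7,8} 1
  4 to go: {4,6,7,8} 1  {5,6,7,8} 1
  5 to go: {3,5,6,7,8} 1  {4,5,6,7,8} 2
  6 to go: {3,4,5,6,7,8} 3
  7 to go: {2,3,4,5,6,7,8} 3
  if 0:p drops first: 3 orders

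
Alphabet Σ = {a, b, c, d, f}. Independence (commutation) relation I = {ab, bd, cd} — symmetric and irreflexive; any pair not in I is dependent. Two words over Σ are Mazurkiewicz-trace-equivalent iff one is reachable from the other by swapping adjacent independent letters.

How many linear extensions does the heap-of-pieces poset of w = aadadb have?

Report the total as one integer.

6

0(a) covers ∅
1(a) covers 0:a
2(d) covers 1:a
3(a) covers 2:d
4(d) covers 3:a
5(b) covers ∅
floor of heap: 0:a, 5:b
completions by unplaced set U, small U first (add the entries for U minus each lowest piece of U):
  |U|=1: {4}:1  {5}:1
  |U|=2: {3,4}:1  {4,5}:2
  |U|=3: {2,3,4}:1  {3,4,5}:3
  |U|=4: {1,2,3,4}:1  {2,3,4,5}:4
  start at 0(a): 5
  start at 5(b): 1
sum over floor = 6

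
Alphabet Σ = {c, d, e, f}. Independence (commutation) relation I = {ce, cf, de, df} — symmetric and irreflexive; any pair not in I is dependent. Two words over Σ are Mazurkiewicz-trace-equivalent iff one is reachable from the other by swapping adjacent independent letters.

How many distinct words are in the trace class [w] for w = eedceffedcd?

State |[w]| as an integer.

462

0(e) covers ∅
1(e) covers 0:e
2(d) covers ∅
3(c) covers 2:d
4(e) covers 1:e
5(f) covers 4:e
6(f) covers 5:f
7(e) covers 6:f
8(d) covers 3:c
9(c) covers 8:d
10(d) covers 9:c
floor of heap: 0:e, 2:d
completions by unplaced set U, small U first (add the entries for U minus each lowest piece of U):
  |U|=1: {7}:1  {10}:1
  |U|=2: {6,7}:1  {7,10}:2  {9,10}:1
  |U|=3: {5,6,7}:1  {6,7,10}:3  {7,9,10}:3  {8,9,10}:1
  |U|=4: {3,8,9,10}:1  {4,5,6,7}:1  {5,6,7,10}:4  {6,7,9,10}:6  {7,8,9,10}:4
  |U|=5: {1,4,5,6,7}:1  {2,3,8,9,10}:1  {3,7,8,9,10}:5  {4,5,6,7,10}:5  {5,6,7,9,10}:10  {6,7,8,9,10}:10
  |U|=6: {0,1,4,5,6,7}:1  {1,4,5,6,7,10}:6  {2,3,7,8,9,10}:6  {3,6,7,8,9,10}:15  {4,5,6,7,9,10}:15  {5,6,7,8,9,10}:20
  |U|=7: {0,1,4,5,6,7,10}:7  {1,4,5,6,7,9,10}:21  {2,3,6,7,8,9,10}:21  {3,5,6,7,8,9,10}:35  {4,5,6,7,8,9,10}:35
  |U|=8: {0,1,4,5,6,7,9,10}:28  {1,4,5,6,7,8,9,10}:56  {2,3,5,6,7,8,9,10}:56  {3,4,5,6,7,8,9,10}:70
  |U|=9: {0,1,4,5,6,7,8,9,10}:84  {1,3,4,5,6,7,8,9,10}:126  {2,3,4,5,6,7,8,9,10}:126
  start at 0(e): 252
  start at 2(d): 210
sum over floor = 462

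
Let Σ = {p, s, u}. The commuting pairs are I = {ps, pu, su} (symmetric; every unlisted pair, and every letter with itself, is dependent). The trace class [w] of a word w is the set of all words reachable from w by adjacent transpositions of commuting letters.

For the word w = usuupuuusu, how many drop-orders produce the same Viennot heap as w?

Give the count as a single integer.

360

piece 0:u — minimal
piece 1:s — minimal
piece 2:u rests on {0:u}
piece 3:u rests on {2:u}
piece 4:p — minimal
piece 5:u rests on {3:u}
piece 6:u rests on {5:u}
piece 7:u rests on {6:u}
piece 8:s rests on {1:s}
piece 9:u rests on {7:u}
minimal pieces: {0:u, 1:s, 4:p}
ways to finish when only these pieces remain (= sum over removing one remaining piece with nothing left below it):
  1 left: {4}→1  {8}→1  {9}→1
  2 left: {1,8}→1  {4,8}→2  {4,9}→2  {7,9}→1  {8,9}→2
  3 left: {1,4,8}→3  {1,8,9}→3  {4,7,9}→3  {4,8,9}→6  {6,7,9}→1  {7,8,9}→3
  4 left: {1,4,8,9}→12  {1,7,8,9}→6  {4,6,7,9}→4  {4,7,8,9}→12  {5,6,7,9}→1  {6,7,8,9}→4
  5 left: {1,4,7,8,9}→30  {1,6,7,8,9}→10  {3,5,6,7,9}→1  {4,5,6,7,9}→5  {4,6,7,8,9}→20  {5,6,7,8,9}→5
  6 left: {1,4,6,7,8,9}→60  {1,5,6,7,8,9}→15  {2,3,5,6,7,9}→1  {3,4,5,6,7,9}→6  {3,5,6,7,8,9}→6  {4,5,6,7,8,9}→30
  7 left: {0,2,3,5,6,7,9}→1  {1,3,5,6,7,8,9}→21  {1,4,5,6,7,8,9}→105  {2,3,4,5,6,7,9}→7  {2,3,5,6,7,8,9}→7  {3,4,5,6,7,8,9}→42
  8 left: {0,2,3,4,5,6,7,9}→8  {0,2,3,5,6,7,8,9}→8  {1,2,3,5,6,7,8,9}→28  {1,3,4,5,6,7,8,9}→168  {2,3,4,5,6,7,8,9}→56
  placing 0:u first → 252 extensions
  placing 1:s first → 72 extensions
  placing 4:p first → 36 extensions
total linear extensions = 360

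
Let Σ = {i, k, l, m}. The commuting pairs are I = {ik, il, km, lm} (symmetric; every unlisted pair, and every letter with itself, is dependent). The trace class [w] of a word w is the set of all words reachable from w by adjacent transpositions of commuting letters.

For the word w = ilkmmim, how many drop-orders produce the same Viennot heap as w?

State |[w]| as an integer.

21

piece 0:i — minimal
piece 1:l — minimal
piece 2:k rests on {1:l}
piece 3:m rests on {0:i}
piece 4:m rests on {3:m}
piece 5:i rests on {4:m}
piece 6:m rests on {5:i}
minimal pieces: {0:i, 1:l}
ways to finish when only these pieces remain (= sum over removing one remaining piece with nothing left below it):
  1 left: {2}→1  {6}→1
  2 left: {1,2}→1  {2,6}→2  {5,6}→1
  3 left: {1,2,6}→3  {2,5,6}→3  {4,5,6}→1
  4 left: {1,2,5,6}→6  {2,4,5,6}→4  {3,4,5,6}→1
  5 left: {0,3,4,5,6}→1  {1,2,4,5,6}→10  {2,3,4,5,6}→5
  placing 0:i first → 15 extensions
  placing 1:l first → 6 extensions
total linear extensions = 21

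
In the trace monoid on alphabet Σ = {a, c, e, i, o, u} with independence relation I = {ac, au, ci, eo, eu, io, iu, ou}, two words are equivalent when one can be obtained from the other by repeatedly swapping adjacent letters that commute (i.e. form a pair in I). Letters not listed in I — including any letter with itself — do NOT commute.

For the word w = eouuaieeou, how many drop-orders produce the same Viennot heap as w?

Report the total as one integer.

960

drop 0:e onto floor
drop 1:o onto floor
drop 2:u onto floor
drop 3:u onto {2:u}
drop 4:a onto {0:e, 1:o}
drop 5:i onto {4:a}
drop 6:e onto {5:i}
drop 7:e onto {6:e}
drop 8:o onto {4:a}
drop 9:u onto {3:u}
ground layer = {0:e, 1:o, 2:u}
drop-orders for the pieces not yet dropped (sum over which currently-grounded one goes next):
  1 to go: {7} 1  {8} 1  {9} 1
  2 to go: {3,9} 1  {6,7} 1  {7,8} 2  {7,9} 2  {8,9} 2
  3 to go: {2,3,9} 1  {3,7,9} 3  {3,8,9} 3  {5,6,7} 1  {6,7,8} 3  {6,7,9} 3  {7,8,9} 6
  4 to go: {2,3,7,9} 4  {2,3,8,9} 4  {3,6,7,9} 6  {3,7,8,9} 12  {5,6,7,8} 4  {5,6,7,9} 4  {6,7,8,9} 12
  5 to go: {2,3,6,7,9} 10  {2,3,7,8,9} 20  {3,5,6,7,9} 10  {3,6,7,8,9} 30  {4,5,6,7,8} 4  {5,6,7,8,9} 20
  6 to go: {0,4,5,6,7,8} 4  {1,4,5,6,7,8} 4  {2,3,5,6,7,9} 20  {2,3,6,7,8,9} 60  {3,5,6,7,8,9} 60  {4,5,6,7,8,9} 24
  7 to go: {0,1,4,5,6,7,8} 8  {0,4,5,6,7,8,9} 28  {1,4,5,6,7,8,9} 28  {2,3,5,6,7,8,9} 140  {3,4,5,6,7,8,9} 84
  8 to go: {0,1,4,5,6,7,8,9} 64  {0,3,4,5,6,7,8,9} 112  {1,3,4,5,6,7,8,9} 112  {2,3,4,5,6,7,8,9} 224
  if 0:e drops first: 336 orders
  if 1:o drops first: 336 orders
  if 2:u drops first: 288 orders
heap linearizations: 960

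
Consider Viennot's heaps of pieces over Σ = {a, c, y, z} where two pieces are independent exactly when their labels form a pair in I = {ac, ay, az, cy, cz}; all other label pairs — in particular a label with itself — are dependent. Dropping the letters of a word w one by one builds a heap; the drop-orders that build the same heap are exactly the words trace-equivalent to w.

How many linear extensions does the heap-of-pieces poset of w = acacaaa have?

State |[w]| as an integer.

21

drop 0:a onto floor
drop 1:c onto floor
drop 2:a onto {0:a}
drop 3:c onto {1:c}
drop 4:a onto {2:a}
drop 5:a onto {4:a}
drop 6:a onto {5:a}
ground layer = {0:a, 1:c}
drop-orders for the pieces not yet dropped (sum over which currently-grounded one goes next):
  1 to go: {3} 1  {6} 1
  2 to go: {1,3} 1  {3,6} 2  {5,6} 1
  3 to go: {1,3,6} 3  {3,5,6} 3  {4,5,6} 1
  4 to go: {1,3,5,6} 6  {2,4,5,6} 1  {3,4,5,6} 4
  5 to go: {0,2,4,5,6} 1  {1,3,4,5,6} 10  {2,3,4,5,6} 5
  if 0:a drops first: 15 orders
  if 1:c drops first: 6 orders
heap linearizations: 21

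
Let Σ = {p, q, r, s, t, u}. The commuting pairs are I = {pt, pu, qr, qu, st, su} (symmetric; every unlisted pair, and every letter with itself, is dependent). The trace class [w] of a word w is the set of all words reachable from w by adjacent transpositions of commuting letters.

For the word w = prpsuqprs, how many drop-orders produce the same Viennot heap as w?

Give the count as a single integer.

5

drop 0:p onto floor
drop 1:r onto {0:p}
drop 2:p onto {1:r}
drop 3:s onto {2:p}
drop 4:u onto {1:r}
drop 5:q onto {3:s}
drop 6:p onto {5:q}
drop 7:r onto {4:u, 6:p}
drop 8:s onto {7:r}
ground layer = {0:p}
drop-orders for the pieces not yet dropped (sum over which currently-grounded one goes next):
  1 to go: {8} 1
  2 to go: {7,8} 1
  3 to go: {4,7,8} 1  {6,7,8} 1
  4 to go: {4,6,7,8} 2  {5,6,7,8} 1
  5 to go: {3,5,6,7,8} 1  {4,5,6,7,8} 3
  6 to go: {2,3,5,6,7,8} 1  {3,4,5,6,7,8} 4
  7 to go: {2,3,4,5,6,7,8} 5
  if 0:p drops first: 5 orders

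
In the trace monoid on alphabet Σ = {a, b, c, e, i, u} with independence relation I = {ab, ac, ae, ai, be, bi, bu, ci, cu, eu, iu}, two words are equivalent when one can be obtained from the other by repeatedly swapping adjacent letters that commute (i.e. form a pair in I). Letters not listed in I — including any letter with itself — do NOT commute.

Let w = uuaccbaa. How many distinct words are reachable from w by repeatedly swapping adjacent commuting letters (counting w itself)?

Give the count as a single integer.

drop 0:u onto floor
drop 1:u onto {0:u}
drop 2:a onto {1:u}
drop 3:c onto floor
drop 4:c onto {3:c}
drop 5:b onto {4:c}
drop 6:a onto {2:a}
drop 7:a onto {6:a}
ground layer = {0:u, 3:c}
drop-orders for the pieces not yet dropped (sum over which currently-grounded one goes next):
  1 to go: {5} 1  {7} 1
  2 to go: {4,5} 1  {5,7} 2  {6,7} 1
  3 to go: {2,6,7} 1  {3,4,5} 1  {4,5,7} 3  {5,6,7} 3
  4 to go: {1,2,6,7} 1  {2,5,6,7} 4  {3,4,5,7} 4  {4,5,6,7} 6
  5 to go: {0,1,2,6,7} 1  {1,2,5,6,7} 5  {2,4,5,6,7} 10  {3,4,5,6,7} 10
  6 to go: {0,1,2,5,6,7} 6  {1,2,4,5,6,7} 15  {2,3,4,5,6,7} 20
  if 0:u drops first: 35 orders
  if 3:c drops first: 21 orders
heap linearizations: 56

56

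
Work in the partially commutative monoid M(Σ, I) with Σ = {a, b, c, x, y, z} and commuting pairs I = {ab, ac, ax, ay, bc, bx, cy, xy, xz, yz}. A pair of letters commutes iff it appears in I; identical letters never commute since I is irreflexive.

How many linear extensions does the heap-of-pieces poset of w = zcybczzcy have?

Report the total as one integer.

43

#0=z has no predecessor
#1=c depends on [0:z]
#2=y has no predecessor
#3=b depends on [0:z, 2:y]
#4=c depends on [1:c]
#5=z depends on [3:b, 4:c]
#6=z depends on [5:z]
#7=c depends on [6:z]
#8=y depends on [3:b]
sources: [0:z, 2:y]
N(rest) = Σ N(rest − s) over sources s of rest; N(one piece) = 1:
  size 1 → [7]=1  [8]=1
  size 2 → [6,7]=1  [7,8]=2
  size 3 → [5,6,7]=1  [6,7,8]=3
  size 4 → [4,5,6,7]=1  [5,6,7,8]=4
  size 5 → [1,4,5,6,7]=1  [3,5,6,7,8]=4  [4,5,6,7,8]=5
  size 6 → [1,4,5,6,7,8]=6  [2,3,5,6,7,8]=4  [3,4,5,6,7,8]=9
  size 7 → [1,3,4,5,6,7,8]=15  [2,3,4,5,6,7,8]=13
  first=0(z) contributes 28
  first=2(y) contributes 15
|[w]| = 43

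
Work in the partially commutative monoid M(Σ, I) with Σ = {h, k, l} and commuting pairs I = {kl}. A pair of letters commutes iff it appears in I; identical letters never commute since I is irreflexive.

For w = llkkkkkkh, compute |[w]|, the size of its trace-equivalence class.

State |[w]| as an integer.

0(l) covers ∅
1(l) covers 0:l
2(k) covers ∅
3(k) covers 2:k
4(k) covers 3:k
5(k) covers 4:k
6(k) covers 5:k
7(k) covers 6:k
8(h) covers 1:l, 7:k
floor of heap: 0:l, 2:k
completions by unplaced set U, small U first (add the entries for U minus each lowest piece of U):
  |U|=1: {8}:1
  |U|=2: {1,8}:1  {7,8}:1
  |U|=3: {0,1,8}:1  {1,7,8}:2  {6,7,8}:1
  |U|=4: {0,1,7,8}:3  {1,6,7,8}:3  {5,6,7,8}:1
  |U|=5: {0,1,6,7,8}:6  {1,5,6,7,8}:4  {4,5,6,7,8}:1
  |U|=6: {0,1,5,6,7,8}:10  {1,4,5,6,7,8}:5  {3,4,5,6,7,8}:1
  |U|=7: {0,1,4,5,6,7,8}:15  {1,3,4,5,6,7,8}:6  {2,3,4,5,6,7,8}:1
  start at 0(l): 7
  start at 2(k): 21
sum over floor = 28

28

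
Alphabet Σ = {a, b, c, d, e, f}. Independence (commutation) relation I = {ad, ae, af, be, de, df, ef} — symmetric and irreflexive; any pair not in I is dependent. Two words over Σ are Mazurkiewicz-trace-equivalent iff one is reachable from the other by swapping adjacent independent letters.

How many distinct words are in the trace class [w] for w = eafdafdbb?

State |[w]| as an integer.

810

drop 0:e onto floor
drop 1:a onto floor
drop 2:f onto floor
drop 3:d onto floor
drop 4:a onto {1:a}
drop 5:f onto {2:f}
drop 6:d onto {3:d}
drop 7:b onto {4:a, 5:f, 6:d}
drop 8:b onto {7:b}
ground layer = {0:e, 1:a, 2:f, 3:d}
drop-orders for the pieces not yet dropped (sum over which currently-grounded one goes next):
  1 to go: {0} 1  {8} 1
  2 to go: {0,8} 2  {7,8} 1
  3 to go: {0,7,8} 3  {4,7,8} 1  {5,7,8} 1  {6,7,8} 1
  4 to go: {0,4,7,8} 4  {0,5,7,8} 4  {0,6,7,8} 4  {1,4,7,8} 1  {2,5,7,8} 1  {3,6,7,8} 1  {4,5,7,8} 2  {4,6,7,8} 2  {5,6,7,8} 2
  5 to go: {0,1,4,7,8} 5  {0,2,5,7,8} 5  {0,3,6,7,8} 5  {0,4,5,7,8} 10  {0,4,6,7,8} 10  {0,5,6,7,8} 10  {1,4,5,7,8} 3  {1,4,6,7,8} 3  {2,4,5,7,8} 3  {2,5,6,7,8} 3  {3,4,6,7,8} 3  {3,5,6,7,8} 3  {4,5,6,7,8} 6
  6 to go: {0,1,4,5,7,8} 18  {0,1,4,6,7,8} 18  {0,2,4,5,7,8} 18  {0,2,5,6,7,8} 18  {0,3,4,6,7,8} 18  {0,3,5,6,7,8} 18  {0,4,5,6,7,8} 36  {1,2,4,5,7,8} 6  {1,3,4,6,7,8} 6  {1,4,5,6,7,8} 12  {2,3,5,6,7,8} 6  {2,4,5,6,7,8} 12  {3,4,5,6,7,8} 12
  7 to go: {0,1,2,4,5,7,8} 42  {0,1,3,4,6,7,8} 42  {0,1,4,5,6,7,8} 84  {0,2,3,5,6,7,8} 42  {0,2,4,5,6,7,8} 84  {0,3,4,5,6,7,8} 84  {1,2,4,5,6,7,8} 30  {1,3,4,5,6,7,8} 30  {2,3,4,5,6,7,8} 30
  if 0:e drops first: 90 orders
  if 1:a drops first: 240 orders
  if 2:f drops first: 240 orders
  if 3:d drops first: 240 orders
heap linearizations: 810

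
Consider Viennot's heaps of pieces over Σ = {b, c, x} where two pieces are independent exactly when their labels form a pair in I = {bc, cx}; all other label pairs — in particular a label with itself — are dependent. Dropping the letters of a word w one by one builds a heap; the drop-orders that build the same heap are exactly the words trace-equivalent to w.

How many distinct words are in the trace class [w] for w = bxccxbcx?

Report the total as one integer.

56

#0=b has no predecessor
#1=x depends on [0:b]
#2=c has no predecessor
#3=c depends on [2:c]
#4=x depends on [1:x]
#5=b depends on [4:x]
#6=c depends on [3:c]
#7=x depends on [5:b]
sources: [0:b, 2:c]
N(rest) = Σ N(rest − s) over sources s of rest; N(one piece) = 1:
  size 1 → [6]=1  [7]=1
  size 2 → [3,6]=1  [5,7]=1  [6,7]=2
  size 3 → [2,3,6]=1  [3,6,7]=3  [4,5,7]=1  [5,6,7]=3
  size 4 → [1,4,5,7]=1  [2,3,6,7]=4  [3,5,6,7]=6  [4,5,6,7]=4
  size 5 → [0,1,4,5,7]=1  [1,4,5,6,7]=5  [2,3,5,6,7]=10  [3,4,5,6,7]=10
  size 6 → [0,1,4,5,6,7]=6  [1,3,4,5,6,7]=15  [2,3,4,5,6,7]=20
  first=0(b) contributes 35
  first=2(c) contributes 21
|[w]| = 56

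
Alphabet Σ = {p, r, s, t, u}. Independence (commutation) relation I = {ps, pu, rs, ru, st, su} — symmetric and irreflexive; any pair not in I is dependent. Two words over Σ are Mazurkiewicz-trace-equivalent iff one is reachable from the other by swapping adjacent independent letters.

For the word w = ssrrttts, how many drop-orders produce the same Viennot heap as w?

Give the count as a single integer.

56

drop 0:s onto floor
drop 1:s onto {0:s}
drop 2:r onto floor
drop 3:r onto {2:r}
drop 4:t onto {3:r}
drop 5:t onto {4:t}
drop 6:t onto {5:t}
drop 7:s onto {1:s}
ground layer = {0:s, 2:r}
drop-orders for the pieces not yet dropped (sum over which currently-grounded one goes next):
  1 to go: {6} 1  {7} 1
  2 to go: {1,7} 1  {5,6} 1  {6,7} 2
  3 to go: {0,1,7} 1  {1,6,7} 3  {4,5,6} 1  {5,6,7} 3
  4 to go: {0,1,6,7} 4  {1,5,6,7} 6  {3,4,5,6} 1  {4,5,6,7} 4
  5 to go: {0,1,5,6,7} 10  {1,4,5,6,7} 10  {2,3,4,5,6} 1  {3,4,5,6,7} 5
  6 to go: {0,1,4,5,6,7} 20  {1,3,4,5,6,7} 15  {2,3,4,5,6,7} 6
  if 0:s drops first: 21 orders
  if 2:r drops first: 35 orders
heap linearizations: 56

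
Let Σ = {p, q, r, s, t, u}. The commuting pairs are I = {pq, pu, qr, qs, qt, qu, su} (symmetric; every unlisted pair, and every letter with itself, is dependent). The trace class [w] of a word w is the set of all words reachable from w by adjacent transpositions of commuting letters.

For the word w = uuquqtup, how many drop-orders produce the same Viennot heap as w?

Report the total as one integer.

#0=u has no predecessor
#1=u depends on [0:u]
#2=q has no predecessor
#3=u depends on [1:u]
#4=q depends on [2:q]
#5=t depends on [3:u]
#6=u depends on [5:t]
#7=p depends on [5:t]
sources: [0:u, 2:q]
N(rest) = Σ N(rest − s) over sources s of rest; N(one piece) = 1:
  size 1 → [4]=1  [6]=1  [7]=1
  size 2 → [2,4]=1  [4,6]=2  [4,7]=2  [6,7]=2
  size 3 → [2,4,6]=3  [2,4,7]=3  [4,6,7]=6  [5,6,7]=2
  size 4 → [2,4,6,7]=12  [3,5,6,7]=2  [4,5,6,7]=8
  size 5 → [1,3,5,6,7]=2  [2,4,5,6,7]=20  [3,4,5,6,7]=10
  size 6 → [0,1,3,5,6,7]=2  [1,3,4,5,6,7]=12  [2,3,4,5,6,7]=30
  first=0(u) contributes 42
  first=2(q) contributes 14
|[w]| = 56

56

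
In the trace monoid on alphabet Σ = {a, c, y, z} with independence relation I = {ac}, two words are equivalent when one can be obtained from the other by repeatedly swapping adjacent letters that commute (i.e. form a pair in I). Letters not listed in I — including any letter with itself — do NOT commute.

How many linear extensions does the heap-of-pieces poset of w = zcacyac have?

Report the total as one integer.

#0=z has no predecessor
#1=c depends on [0:z]
#2=a depends on [0:z]
#3=c depends on [1:c]
#4=y depends on [2:a, 3:c]
#5=a depends on [4:y]
#6=c depends on [4:y]
sources: [0:z]
N(rest) = Σ N(rest − s) over sources s of rest; N(one piece) = 1:
  size 1 → [5]=1  [6]=1
  size 2 → [5,6]=2
  size 3 → [4,5,6]=2
  size 4 → [2,4,5,6]=2  [3,4,5,6]=2
  size 5 → [1,3,4,5,6]=2  [2,3,4,5,6]=4
  first=0(z) contributes 6

6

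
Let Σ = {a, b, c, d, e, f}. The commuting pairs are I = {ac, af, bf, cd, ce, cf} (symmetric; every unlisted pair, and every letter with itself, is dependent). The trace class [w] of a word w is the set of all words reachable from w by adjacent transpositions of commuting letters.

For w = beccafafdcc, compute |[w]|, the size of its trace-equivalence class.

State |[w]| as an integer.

drop 0:b onto floor
drop 1:e onto {0:b}
drop 2:c onto {0:b}
drop 3:c onto {2:c}
drop 4:a onto {1:e}
drop 5:f onto {1:e}
drop 6:a onto {4:a}
drop 7:f onto {5:f}
drop 8:d onto {6:a, 7:f}
drop 9:c onto {3:c}
drop 10:c onto {9:c}
ground layer = {0:b}
drop-orders for the pieces not yet dropped (sum over which currently-grounded one goes next):
  1 to go: {8} 1  {10} 1
  2 to go: {6,8} 1  {7,8} 1  {8,10} 2  {9,10} 1
  3 to go: {3,9,10} 1  {4,6,8} 1  {5,7,8} 1  {6,7,8} 2  {6,8,10} 3  {7,8,10} 3  {8,9,10} 3
  4 to go: {2,3,9,10} 1  {3,8,9,10} 4  {4,6,7,8} 3  {4,6,8,10} 4  {5,6,7,8} 3  {5,7,8,10} 4  {6,7,8,10} 8  {6,8,9,10} 6  {7,8,9,10} 6
  5 to go: {2,3,8,9,10} 5  {3,6,8,9,10} 10  {3,7,8,9,10} 10  {4,5,6,7,8} 6  {4,6,7,8,10} 15  {4,6,8,9,10} 10  {5,6,7,8,10} 15  {5,7,8,9,10} 10  {6,7,8,9,10} 20
  6 to go: {1,4,5,6,7,8} 6  {2,3,6,8,9,10} 15  {2,3,7,8,9,10} 15  {3,4,6,8,9,10} 20  {3,5,7,8,9,10} 20  {3,6,7,8,9,10} 40  {4,5,6,7,8,10} 36  {4,6,7,8,9,10} 45  {5,6,7,8,9,10} 45
  7 to go: {1,4,5,6,7,8,10} 42  {2,3,4,6,8,9,10} 35  {2,3,5,7,8,9,10} 35  {2,3,6,7,8,9,10} 70  {3,4,6,7,8,9,10} 105  {3,5,6,7,8,9,10} 105  {4,5,6,7,8,9,10} 126
  8 to go: {1,4,5,6,7,8,9,10} 168  {2,3,4,6,7,8,9,10} 210  {2,3,5,6,7,8,9,10} 210  {3,4,5,6,7,8,9,10} 336
  9 to go: {1,3,4,5,6,7,8,9,10} 504  {2,3,4,5,6,7,8,9,10} 756
  if 0:b drops first: 1260 orders

1260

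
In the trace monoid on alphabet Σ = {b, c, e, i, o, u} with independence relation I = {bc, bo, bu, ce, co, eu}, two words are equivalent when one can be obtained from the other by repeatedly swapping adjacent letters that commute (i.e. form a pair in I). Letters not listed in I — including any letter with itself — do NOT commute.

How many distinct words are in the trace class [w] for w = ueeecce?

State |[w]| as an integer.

35

drop 0:u onto floor
drop 1:e onto floor
drop 2:e onto {1:e}
drop 3:e onto {2:e}
drop 4:c onto {0:u}
drop 5:c onto {4:c}
drop 6:e onto {3:e}
ground layer = {0:u, 1:e}
drop-orders for the pieces not yet dropped (sum over which currently-grounded one goes next):
  1 to go: {5} 1  {6} 1
  2 to go: {3,6} 1  {4,5} 1  {5,6} 2
  3 to go: {0,4,5} 1  {2,3,6} 1  {3,5,6} 3  {4,5,6} 3
  4 to go: {0,4,5,6} 4  {1,2,3,6} 1  {2,3,5,6} 4  {3,4,5,6} 6
  5 to go: {0,3,4,5,6} 10  {1,2,3,5,6} 5  {2,3,4,5,6} 10
  if 0:u drops first: 15 orders
  if 1:e drops first: 20 orders
heap linearizations: 35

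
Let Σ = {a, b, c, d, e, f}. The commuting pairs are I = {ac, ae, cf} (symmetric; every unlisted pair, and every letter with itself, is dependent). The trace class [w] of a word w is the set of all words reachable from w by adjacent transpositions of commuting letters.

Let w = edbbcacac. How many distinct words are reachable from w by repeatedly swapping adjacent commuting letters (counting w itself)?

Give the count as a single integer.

10

piece 0:e — minimal
piece 1:d rests on {0:e}
piece 2:b rests on {1:d}
piece 3:b rests on {2:b}
piece 4:c rests on {3:b}
piece 5:a rests on {3:b}
piece 6:c rests on {4:c}
piece 7:a rests on {5:a}
piece 8:c rests on {6:c}
minimal pieces: {0:e}
ways to finish when only these pieces remain (= sum over removing one remaining piece with nothing left below it):
  1 left: {7}→1  {8}→1
  2 left: {5,7}→1  {6,8}→1  {7,8}→2
  3 left: {4,6,8}→1  {5,7,8}→3  {6,7,8}→3
  4 left: {4,6,7,8}→4  {5,6,7,8}→6
  5 left: {4,5,6,7,8}→10
  6 left: {3,4,5,6,7,8}→10
  7 left: {2,3,4,5,6,7,8}→10
  placing 0:e first → 10 extensions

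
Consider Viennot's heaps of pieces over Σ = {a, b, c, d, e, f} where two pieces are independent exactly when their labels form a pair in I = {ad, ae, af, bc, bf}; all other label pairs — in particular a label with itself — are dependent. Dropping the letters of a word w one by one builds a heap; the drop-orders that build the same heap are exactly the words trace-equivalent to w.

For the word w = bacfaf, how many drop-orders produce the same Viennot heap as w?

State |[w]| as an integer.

#0=b has no predecessor
#1=a depends on [0:b]
#2=c depends on [1:a]
#3=f depends on [2:c]
#4=a depends on [2:c]
#5=f depends on [3:f]
sources: [0:b]
N(rest) = Σ N(rest − s) over sources s of rest; N(one piece) = 1:
  size 1 → [4]=1  [5]=1
  size 2 → [3,5]=1  [4,5]=2
  size 3 → [3,4,5]=3
  size 4 → [2,3,4,5]=3
  first=0(b) contributes 3

3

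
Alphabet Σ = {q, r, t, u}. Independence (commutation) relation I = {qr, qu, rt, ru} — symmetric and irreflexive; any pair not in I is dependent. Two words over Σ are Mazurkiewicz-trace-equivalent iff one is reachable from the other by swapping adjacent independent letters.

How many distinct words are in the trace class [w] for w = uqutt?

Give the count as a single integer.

3

#0=u has no predecessor
#1=q has no predecessor
#2=u depends on [0:u]
#3=t depends on [1:q, 2:u]
#4=t depends on [3:t]
sources: [0:u, 1:q]
N(rest) = Σ N(rest − s) over sources s of rest; N(one piece) = 1:
  size 1 → [4]=1
  size 2 → [3,4]=1
  size 3 → [1,3,4]=1  [2,3,4]=1
  first=0(u) contributes 2
  first=1(q) contributes 1
|[w]| = 3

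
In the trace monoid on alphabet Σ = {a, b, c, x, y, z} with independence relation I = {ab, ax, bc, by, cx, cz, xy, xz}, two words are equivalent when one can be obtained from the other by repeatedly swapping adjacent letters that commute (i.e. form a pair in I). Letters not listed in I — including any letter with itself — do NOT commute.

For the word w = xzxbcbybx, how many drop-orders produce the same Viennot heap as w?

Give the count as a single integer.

98

0(x) covers ∅
1(z) covers ∅
2(x) covers 0:x
3(b) covers 1:z, 2:x
4(c) covers ∅
5(b) covers 3:b
6(y) covers 1:z, 4:c
7(b) covers 5:b
8(x) covers 7:b
floor of heap: 0:x, 1:z, 4:c
completions by unplaced set U, small U first (add the entries for U minus each lowest piece of U):
  |U|=1: {6}:1  {8}:1
  |U|=2: {4,6}:1  {6,8}:2  {7,8}:1
  |U|=3: {4,6,8}:3  {5,7,8}:1  {6,7,8}:3
  |U|=4: {3,5,7,8}:1  {4,6,7,8}:6  {5,6,7,8}:4
  |U|=5: {2,3,5,7,8}:1  {3,5,6,7,8}:5  {4,5,6,7,8}:10
  |U|=6: {0,2,3,5,7,8}:1  {1,3,5,6,7,8}:5  {2,3,5,6,7,8}:6  {3,4,5,6,7,8}:15
  |U|=7: {0,2,3,5,6,7,8}:7  {1,2,3,5,6,7,8}:11  {1,3,4,5,6,7,8}:20  {2,3,4,5,6,7,8}:21
  start at 0(x): 52
  start at 1(z): 28
  start at 4(c): 18
sum over floor = 98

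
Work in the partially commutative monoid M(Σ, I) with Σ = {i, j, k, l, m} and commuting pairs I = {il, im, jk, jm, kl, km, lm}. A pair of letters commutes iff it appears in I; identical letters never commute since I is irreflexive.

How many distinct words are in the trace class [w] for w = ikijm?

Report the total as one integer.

5

0(i) covers ∅
1(k) covers 0:i
2(i) covers 1:k
3(j) covers 2:i
4(m) covers ∅
floor of heap: 0:i, 4:m
completions by unplaced set U, small U first (add the entries for U minus each lowest piece of U):
  |U|=1: {3}:1  {4}:1
  |U|=2: {2,3}:1  {3,4}:2
  |U|=3: {1,2,3}:1  {2,3,4}:3
  start at 0(i): 4
  start at 4(m): 1
sum over floor = 5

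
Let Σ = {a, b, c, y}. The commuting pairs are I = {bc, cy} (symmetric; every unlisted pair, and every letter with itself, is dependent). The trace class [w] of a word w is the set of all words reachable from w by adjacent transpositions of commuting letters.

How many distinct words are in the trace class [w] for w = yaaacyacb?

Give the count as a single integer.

piece 0:y — minimal
piece 1:a rests on {0:y}
piece 2:a rests on {1:a}
piece 3:a rests on {2:a}
piece 4:c rests on {3:a}
piece 5:y rests on {3:a}
piece 6:a rests on {4:c, 5:y}
piece 7:c rests on {6:a}
piece 8:b rests on {6:a}
minimal pieces: {0:y}
ways to finish when only these pieces remain (= sum over removing one remaining piece with nothing left below it):
  1 left: {7}→1  {8}→1
  2 left: {7,8}→2
  3 left: {6,7,8}→2
  4 left: {4,6,7,8}→2  {5,6,7,8}→2
  5 left: {4,5,6,7,8}→4
  6 left: {3,4,5,6,7,8}→4
  7 left: {2,3,4,5,6,7,8}→4
  placing 0:y first → 4 extensions

4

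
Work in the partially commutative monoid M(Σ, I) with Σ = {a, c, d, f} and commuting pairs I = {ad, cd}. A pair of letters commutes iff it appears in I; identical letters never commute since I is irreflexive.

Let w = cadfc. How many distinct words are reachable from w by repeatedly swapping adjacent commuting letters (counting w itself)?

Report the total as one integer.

#0=c has no predecessor
#1=a depends on [0:c]
#2=d has no predecessor
#3=f depends on [1:a, 2:d]
#4=c depends on [3:f]
sources: [0:c, 2:d]
N(rest) = Σ N(rest − s) over sources s of rest; N(one piece) = 1:
  size 1 → [4]=1
  size 2 → [3,4]=1
  size 3 → [1,3,4]=1  [2,3,4]=1
  first=0(c) contributes 2
  first=2(d) contributes 1
|[w]| = 3

3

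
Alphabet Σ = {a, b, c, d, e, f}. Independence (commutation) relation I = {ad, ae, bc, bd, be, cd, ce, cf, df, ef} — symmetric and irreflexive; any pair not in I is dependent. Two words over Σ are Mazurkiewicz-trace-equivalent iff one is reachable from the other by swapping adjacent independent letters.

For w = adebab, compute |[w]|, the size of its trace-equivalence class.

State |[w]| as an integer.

piece 0:a — minimal
piece 1:d — minimal
piece 2:e rests on {1:d}
piece 3:b rests on {0:a}
piece 4:a rests on {3:b}
piece 5:b rests on {4:a}
minimal pieces: {0:a, 1:d}
ways to finish when only these pieces remain (= sum over removing one remaining piece with nothing left below it):
  1 left: {2}→1  {5}→1
  2 left: {1,2}→1  {2,5}→2  {4,5}→1
  3 left: {1,2,5}→3  {2,4,5}→3  {3,4,5}→1
  4 left: {0,3,4,5}→1  {1,2,4,5}→6  {2,3,4,5}→4
  placing 0:a first → 10 extensions
  placing 1:d first → 5 extensions
total linear extensions = 15

15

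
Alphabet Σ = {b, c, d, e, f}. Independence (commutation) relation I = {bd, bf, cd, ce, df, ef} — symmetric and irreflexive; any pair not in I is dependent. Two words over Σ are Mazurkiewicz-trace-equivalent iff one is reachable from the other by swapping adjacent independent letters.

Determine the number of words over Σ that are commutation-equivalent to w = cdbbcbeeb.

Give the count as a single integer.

6

piece 0:c — minimal
piece 1:d — minimal
piece 2:b rests on {0:c}
piece 3:b rests on {2:b}
piece 4:c rests on {3:b}
piece 5:b rests on {4:c}
piece 6:e rests on {1:d, 5:b}
piece 7:e rests on {6:e}
piece 8:b rests on {7:e}
minimal pieces: {0:c, 1:d}
ways to finish when only these pieces remain (= sum over removing one remaining piece with nothing left below it):
  1 left: {8}→1
  2 left: {7,8}→1
  3 left: {6,7,8}→1
  4 left: {1,6,7,8}→1  {5,6,7,8}→1
  5 left: {1,5,6,7,8}→2  {4,5,6,7,8}→1
  6 left: {1,4,5,6,7,8}→3  {3,4,5,6,7,8}→1
  7 left: {1,3,4,5,6,7,8}→4  {2,3,4,5,6,7,8}→1
  placing 0:c first → 5 extensions
  placing 1:d first → 1 extensions
total linear extensions = 6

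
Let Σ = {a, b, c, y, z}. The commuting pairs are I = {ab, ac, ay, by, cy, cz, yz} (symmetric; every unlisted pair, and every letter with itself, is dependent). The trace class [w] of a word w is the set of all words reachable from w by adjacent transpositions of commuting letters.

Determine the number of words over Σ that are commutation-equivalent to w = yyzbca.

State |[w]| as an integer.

drop 0:y onto floor
drop 1:y onto {0:y}
drop 2:z onto floor
drop 3:b onto {2:z}
drop 4:c onto {3:b}
drop 5:a onto {2:z}
ground layer = {0:y, 2:z}
drop-orders for the pieces not yet dropped (sum over which currently-grounded one goes next):
  1 to go: {1} 1  {4} 1  {5} 1
  2 to go: {0,1} 1  {1,4} 2  {1,5} 2  {3,4} 1  {4,5} 2
  3 to go: {0,1,4} 3  {0,1,5} 3  {1,3,4} 3  {1,4,5} 6  {3,4,5} 3
  4 to go: {0,1,3,4} 6  {0,1,4,5} 12  {1,3,4,5} 12  {2,3,4,5} 3
  if 0:y drops first: 15 orders
  if 2:z drops first: 30 orders
heap linearizations: 45

45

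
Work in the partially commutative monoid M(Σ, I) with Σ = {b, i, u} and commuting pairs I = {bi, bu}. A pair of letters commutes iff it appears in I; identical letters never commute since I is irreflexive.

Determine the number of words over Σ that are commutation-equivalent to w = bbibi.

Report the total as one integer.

piece 0:b — minimal
piece 1:b rests on {0:b}
piece 2:i — minimal
piece 3:b rests on {1:b}
piece 4:i rests on {2:i}
minimal pieces: {0:b, 2:i}
ways to finish when only these pieces remain (= sum over removing one remaining piece with nothing left below it):
  1 left: {3}→1  {4}→1
  2 left: {1,3}→1  {2,4}→1  {3,4}→2
  3 left: {0,1,3}→1  {1,3,4}→3  {2,3,4}→3
  placing 0:b first → 6 extensions
  placing 2:i first → 4 extensions
total linear extensions = 10

10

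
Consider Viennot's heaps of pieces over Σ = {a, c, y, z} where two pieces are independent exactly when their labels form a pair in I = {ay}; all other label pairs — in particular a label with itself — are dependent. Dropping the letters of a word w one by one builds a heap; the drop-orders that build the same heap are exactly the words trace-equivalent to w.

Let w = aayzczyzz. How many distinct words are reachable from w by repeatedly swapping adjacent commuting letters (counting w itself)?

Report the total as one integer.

3

piece 0:a — minimal
piece 1:a rests on {0:a}
piece 2:y — minimal
piece 3:z rests on {1:a, 2:y}
piece 4:c rests on {3:z}
piece 5:z rests on {4:c}
piece 6:y rests on {5:z}
piece 7:z rests on {6:y}
piece 8:z rests on {7:z}
minimal pieces: {0:a, 2:y}
ways to finish when only these pieces remain (= sum over removing one remaining piece with nothing left below it):
  1 left: {8}→1
  2 left: {7,8}→1
  3 left: {6,7,8}→1
  4 left: {5,6,7,8}→1
  5 left: {4,5,6,7,8}→1
  6 left: {3,4,5,6,7,8}→1
  7 left: {1,3,4,5,6,7,8}→1  {2,3,4,5,6,7,8}→1
  placing 0:a first → 2 extensions
  placing 2:y first → 1 extensions
total linear extensions = 3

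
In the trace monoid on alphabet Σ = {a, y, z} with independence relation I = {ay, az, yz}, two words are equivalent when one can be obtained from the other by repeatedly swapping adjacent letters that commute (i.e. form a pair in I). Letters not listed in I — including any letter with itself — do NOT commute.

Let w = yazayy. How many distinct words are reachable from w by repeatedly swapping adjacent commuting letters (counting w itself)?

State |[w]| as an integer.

piece 0:y — minimal
piece 1:a — minimal
piece 2:z — minimal
piece 3:a rests on {1:a}
piece 4:y rests on {0:y}
piece 5:y rests on {4:y}
minimal pieces: {0:y, 1:a, 2:z}
ways to finish when only these pieces remain (= sum over removing one remaining piece with nothing left below it):
  1 left: {2}→1  {3}→1  {5}→1
  2 left: {1,3}→1  {2,3}→2  {2,5}→2  {3,5}→2  {4,5}→1
  3 left: {0,4,5}→1  {1,2,3}→3  {1,3,5}→3  {2,3,5}→6  {2,4,5}→3  {3,4,5}→3
  4 left: {0,2,4,5}→4  {0,3,4,5}→4  {1,2,3,5}→12  {1,3,4,5}→6  {2,3,4,5}→12
  placing 0:y first → 30 extensions
  placing 1:a first → 20 extensions
  placing 2:z first → 10 extensions
total linear extensions = 60

60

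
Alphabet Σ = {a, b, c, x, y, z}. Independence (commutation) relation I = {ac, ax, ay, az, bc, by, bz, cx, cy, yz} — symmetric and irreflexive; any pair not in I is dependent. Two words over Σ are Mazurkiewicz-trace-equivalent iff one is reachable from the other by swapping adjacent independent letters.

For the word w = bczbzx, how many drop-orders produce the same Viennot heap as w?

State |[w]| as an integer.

10

drop 0:b onto floor
drop 1:c onto floor
drop 2:z onto {1:c}
drop 3:b onto {0:b}
drop 4:z onto {2:z}
drop 5:x onto {3:b, 4:z}
ground layer = {0:b, 1:c}
drop-orders for the pieces not yet dropped (sum over which currently-grounded one goes next):
  1 to go: {5} 1
  2 to go: {3,5} 1  {4,5} 1
  3 to go: {0,3,5} 1  {2,4,5} 1  {3,4,5} 2
  4 to go: {0,3,4,5} 3  {1,2,4,5} 1  {2,3,4,5} 3
  if 0:b drops first: 4 orders
  if 1:c drops first: 6 orders
heap linearizations: 10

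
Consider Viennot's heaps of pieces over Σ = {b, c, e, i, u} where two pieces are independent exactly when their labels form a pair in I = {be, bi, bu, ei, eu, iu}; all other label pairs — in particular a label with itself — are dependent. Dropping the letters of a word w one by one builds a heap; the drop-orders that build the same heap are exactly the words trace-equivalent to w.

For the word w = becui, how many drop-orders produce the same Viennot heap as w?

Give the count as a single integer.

4

#0=b has no predecessor
#1=e has no predecessor
#2=c depends on [0:b, 1:e]
#3=u depends on [2:c]
#4=i depends on [2:c]
sources: [0:b, 1:e]
N(rest) = Σ N(rest − s) over sources s of rest; N(one piece) = 1:
  size 1 → [3]=1  [4]=1
  size 2 → [3,4]=2
  size 3 → [2,3,4]=2
  first=0(b) contributes 2
  first=1(e) contributes 2
|[w]| = 4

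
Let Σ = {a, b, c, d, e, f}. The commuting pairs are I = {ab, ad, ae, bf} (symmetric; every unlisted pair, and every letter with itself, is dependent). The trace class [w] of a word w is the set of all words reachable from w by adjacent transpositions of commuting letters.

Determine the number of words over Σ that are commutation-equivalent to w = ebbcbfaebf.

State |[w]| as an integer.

12

#0=e has no predecessor
#1=b depends on [0:e]
#2=b depends on [1:b]
#3=c depends on [2:b]
#4=b depends on [3:c]
#5=f depends on [3:c]
#6=a depends on [5:f]
#7=e depends on [4:b, 5:f]
#8=b depends on [7:e]
#9=f depends on [6:a, 7:e]
sources: [0:e]
N(rest) = Σ N(rest − s) over sources s of rest; N(one piece) = 1:
  size 1 → [8]=1  [9]=1
  size 2 → [6,9]=1  [8,9]=2
  size 3 → [6,8,9]=3  [7,8,9]=2
  size 4 → [4,7,8,9]=2  [6,7,8,9]=5
  size 5 → [4,6,7,8,9]=7  [5,6,7,8,9]=5
  size 6 → [4,5,6,7,8,9]=12
  size 7 → [3,4,5,6,7,8,9]=12
  size 8 → [2,3,4,5,6,7,8,9]=12
  first=0(e) contributes 12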